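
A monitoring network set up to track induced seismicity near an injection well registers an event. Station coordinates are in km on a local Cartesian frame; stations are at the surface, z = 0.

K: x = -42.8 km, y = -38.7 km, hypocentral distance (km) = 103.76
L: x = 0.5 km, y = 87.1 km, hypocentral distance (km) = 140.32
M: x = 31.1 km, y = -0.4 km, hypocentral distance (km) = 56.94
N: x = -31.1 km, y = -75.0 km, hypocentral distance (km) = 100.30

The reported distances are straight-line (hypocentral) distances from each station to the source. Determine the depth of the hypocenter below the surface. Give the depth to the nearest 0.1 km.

depth ≈ 36.8 km

Each station gives a sphere (x−x_i)² + (y−y_i)² + z² = d_i² (stations at z=0).
Subtracting the K sphere from L and M: z² cancels, leaving linear equations in x and y:
86.6 x + 251.6 y = -4666.43
147.8 x + 76.6 y = 5161.81
Solving: x ≈ 54.206, y ≈ -37.205 km (keep extra digits for the depth step; rounded: 54.2, -37.2).
Then from the K sphere: z² = 103.76² − (x + 42.8)² − (y + 38.7)² with x = 54.206, y = -37.205, so z ≈ 36.793 ≈ 36.8 km.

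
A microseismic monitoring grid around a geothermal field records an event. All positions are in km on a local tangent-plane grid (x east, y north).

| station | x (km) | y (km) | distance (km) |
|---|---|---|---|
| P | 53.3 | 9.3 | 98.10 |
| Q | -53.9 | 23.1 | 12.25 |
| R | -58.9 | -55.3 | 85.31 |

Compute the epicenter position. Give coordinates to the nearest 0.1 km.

Circle about each station: (x − 53.3)² + (y − 9.3)² = 98.10²; (x + 53.9)² + (y − 23.1)² = 12.25²; (x + 58.9)² + (y + 55.3)² = 85.31².
Subtracting the P equation from the Q and R equations removes the quadratic terms:
-214.4 x + 27.6 y = 9984.99
-224.4 x − 129.2 y = 5945.73
Solving the 2×2 system: x ≈ -42.9, y ≈ 28.5 km.

x ≈ -42.9 km, y ≈ 28.5 km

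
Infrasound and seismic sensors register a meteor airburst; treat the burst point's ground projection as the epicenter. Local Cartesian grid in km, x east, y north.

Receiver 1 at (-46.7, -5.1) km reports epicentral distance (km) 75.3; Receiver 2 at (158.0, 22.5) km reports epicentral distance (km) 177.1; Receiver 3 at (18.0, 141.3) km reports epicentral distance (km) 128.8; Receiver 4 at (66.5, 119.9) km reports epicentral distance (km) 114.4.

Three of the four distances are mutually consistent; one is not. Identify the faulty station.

Receiver 2

Solve using three stations at a time. Using Receiver 1, Receiver 3, Receiver 4 (subtract circle equations pairwise → linear system) gives (x, y) ≈ (26.4, 12.8).
Distances from that point to each station vs reported:
  Receiver 1: calculated 75.2 vs reported 75.3 → residual 0.1 km
  Receiver 2: calculated 132.0 vs reported 177.1 → residual 45.1 km
  Receiver 3: calculated 128.8 vs reported 128.8 → residual 0.0 km
  Receiver 4: calculated 114.4 vs reported 114.4 → residual 0.0 km
Receiver 1, Receiver 3, Receiver 4 are mutually consistent (residuals ≈ 0); Receiver 2 is off by 45.1 km.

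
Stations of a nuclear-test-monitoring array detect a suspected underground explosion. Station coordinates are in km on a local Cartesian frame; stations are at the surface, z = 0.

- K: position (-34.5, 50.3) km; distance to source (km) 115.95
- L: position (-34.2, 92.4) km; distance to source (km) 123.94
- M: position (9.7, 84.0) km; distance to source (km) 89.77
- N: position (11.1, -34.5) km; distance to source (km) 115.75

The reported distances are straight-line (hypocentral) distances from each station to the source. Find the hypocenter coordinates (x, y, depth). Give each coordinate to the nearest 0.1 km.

Each station gives a sphere (x−x_i)² + (y−y_i)² + z² = d_i² (stations at z=0).
Subtracting the K sphere from L and M: z² cancels, leaving linear equations in x and y:
0.6 x + 84.2 y = 4070.34
88.4 x + 67.4 y = 8815.50
Solving: x ≈ 63.209, y ≈ 47.891 km (keep extra digits for the depth step; rounded: 63.2, 47.9).
Then from the K sphere: z² = 115.95² − (x + 34.5)² − (y − 50.3)² with x = 63.209, y = 47.891, so z ≈ 62.382 ≈ 62.4 km.
Check against N (with the unrounded solution): distance 115.74 ≈ 115.75 km. ✓

x ≈ 63.2 km, y ≈ 47.9 km, depth ≈ 62.4 km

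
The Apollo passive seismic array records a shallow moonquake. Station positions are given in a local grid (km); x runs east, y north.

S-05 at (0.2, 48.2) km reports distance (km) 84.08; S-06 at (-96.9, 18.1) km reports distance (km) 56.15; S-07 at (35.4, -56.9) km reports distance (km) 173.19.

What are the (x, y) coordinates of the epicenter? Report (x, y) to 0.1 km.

Circle about each station: (x − 0.2)² + (y − 48.2)² = 84.08²; (x + 96.9)² + (y − 18.1)² = 56.15²; (x − 35.4)² + (y + 56.9)² = 173.19².
Subtracting pairs of circle equations eliminates x²+y² and gives linear equations (the radical axes):
-194.2 x − 60.2 y = 11310.56
70.4 x − 210.2 y = -20757.84
Solving the 2×2 system: x ≈ -80.5, y ≈ 71.8 km.

-80.5 km east, 71.8 km north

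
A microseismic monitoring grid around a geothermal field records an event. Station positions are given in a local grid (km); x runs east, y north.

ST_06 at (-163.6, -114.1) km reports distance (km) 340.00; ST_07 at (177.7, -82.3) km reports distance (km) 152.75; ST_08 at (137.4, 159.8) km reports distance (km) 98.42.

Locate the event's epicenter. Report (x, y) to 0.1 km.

127.3 km east, 61.9 km north

Circle about each station: (x + 163.6)² + (y + 114.1)² = 340.00²; (x − 177.7)² + (y + 82.3)² = 152.75²; (x − 137.4)² + (y − 159.8)² = 98.42².
Subtracting the ST_06 equation from the ST_07 and ST_08 equations removes the quadratic terms:
682.6 x + 63.6 y = 90834.25
602.0 x + 547.8 y = 110544.53
Solving the 2×2 system: x ≈ 127.3, y ≈ 61.9 km.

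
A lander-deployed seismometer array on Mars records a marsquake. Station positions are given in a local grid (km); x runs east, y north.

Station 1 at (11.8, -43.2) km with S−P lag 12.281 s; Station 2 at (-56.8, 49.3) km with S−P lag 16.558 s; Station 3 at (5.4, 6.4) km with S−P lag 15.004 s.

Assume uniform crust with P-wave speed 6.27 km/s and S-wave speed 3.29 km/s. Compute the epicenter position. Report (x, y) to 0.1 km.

(-70.5, -64.5)

Distance from S−P lag: d = Δt · v_P v_S / (v_P − v_S) = Δt · (6.27·3.29)/(6.27−3.29) ≈ 6.9222·Δt.
So d_Station 1 = 85.01, d_Station 2 = 114.62, d_Station 3 = 103.86 km.
Circle about each station: (x − 11.8)² + (y + 43.2)² = 85.01²; (x + 56.8)² + (y − 49.3)² = 114.62²; (x − 5.4)² + (y − 6.4)² = 103.86².
Subtracting the Station 1 equation from the Station 2 and Station 3 equations removes the quadratic terms:
-137.2 x + 185.0 y = -2259.79
-12.8 x + 99.2 y = -5495.56
Solving the 2×2 system: x ≈ -70.5, y ≈ -64.5 km.
Check against Station 1 (with the unrounded x, y): √((x − 11.8)²+(y + 43.2)²) = 85.00 ≈ 85.01 km. ✓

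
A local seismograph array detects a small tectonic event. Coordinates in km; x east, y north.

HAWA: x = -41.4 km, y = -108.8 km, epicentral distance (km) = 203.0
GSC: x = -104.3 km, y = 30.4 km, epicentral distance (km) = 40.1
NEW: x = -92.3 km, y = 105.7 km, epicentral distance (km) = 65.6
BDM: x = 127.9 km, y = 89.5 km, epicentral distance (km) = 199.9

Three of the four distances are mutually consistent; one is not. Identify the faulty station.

Solve using three stations at a time. Using GSC, NEW, BDM (subtract circle equations pairwise → linear system) gives (x, y) ≈ (-67.0, 45.2).
Distances from that point to each station vs reported:
  HAWA: calculated 156.1 vs reported 203.0 → residual 46.9 km
  GSC: calculated 40.1 vs reported 40.1 → residual 0.0 km
  NEW: calculated 65.6 vs reported 65.6 → residual 0.0 km
  BDM: calculated 199.9 vs reported 199.9 → residual 0.0 km
GSC, NEW, BDM are mutually consistent (residuals ≈ 0); HAWA is off by 46.9 km.

HAWA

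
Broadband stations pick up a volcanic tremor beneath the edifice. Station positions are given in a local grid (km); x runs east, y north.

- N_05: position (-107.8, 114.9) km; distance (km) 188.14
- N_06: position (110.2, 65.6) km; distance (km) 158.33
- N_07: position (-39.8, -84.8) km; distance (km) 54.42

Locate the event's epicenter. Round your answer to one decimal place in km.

Circle about each station: (x + 107.8)² + (y − 114.9)² = 188.14²; (x − 110.2)² + (y − 65.6)² = 158.33²; (x + 39.8)² + (y + 84.8)² = 54.42².
Subtracting the N_05 equation from the N_06 and N_07 equations removes the quadratic terms:
436.0 x − 98.6 y = 1952.82
136.0 x − 399.4 y = 16387.35
Solving the 2×2 system: x ≈ -5.2, y ≈ -42.8 km.

x ≈ -5.2 km, y ≈ -42.8 km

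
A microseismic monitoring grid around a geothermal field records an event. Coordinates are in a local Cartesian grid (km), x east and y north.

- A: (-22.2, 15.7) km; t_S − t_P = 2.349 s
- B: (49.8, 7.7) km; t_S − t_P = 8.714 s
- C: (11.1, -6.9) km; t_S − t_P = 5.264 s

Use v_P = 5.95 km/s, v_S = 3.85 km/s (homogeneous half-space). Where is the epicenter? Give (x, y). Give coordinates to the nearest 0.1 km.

Distance from S−P lag: d = Δt · v_P v_S / (v_P − v_S) = Δt · (5.95·3.85)/(5.95−3.85) ≈ 10.9083·Δt.
So d_A = 25.62, d_B = 95.06, d_C = 57.42 km.
Circle about each station: (x + 22.2)² + (y − 15.7)² = 25.62²; (x − 49.8)² + (y − 7.7)² = 95.06²; (x − 11.1)² + (y + 6.9)² = 57.42².
Subtracting the A equation from the B and C equations removes the quadratic terms:
144.0 x − 16.0 y = -6580.02
66.6 x − 45.2 y = -3209.18
Solving the 2×2 system: x ≈ -45.2, y ≈ 4.4 km.
Check against A (with the unrounded x, y): √((x + 22.2)²+(y − 15.7)²) = 25.64 ≈ 25.62 km. ✓

-45.2 km east, 4.4 km north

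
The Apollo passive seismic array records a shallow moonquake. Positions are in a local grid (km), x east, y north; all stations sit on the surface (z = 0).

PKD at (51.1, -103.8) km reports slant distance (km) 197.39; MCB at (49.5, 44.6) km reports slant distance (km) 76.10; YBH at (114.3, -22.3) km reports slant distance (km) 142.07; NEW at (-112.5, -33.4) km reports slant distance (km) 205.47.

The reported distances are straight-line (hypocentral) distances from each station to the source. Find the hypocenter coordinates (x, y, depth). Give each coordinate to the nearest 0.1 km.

Each station gives a sphere (x−x_i)² + (y−y_i)² + z² = d_i² (stations at z=0).
Subtracting the PKD sphere from MCB and YBH: z² cancels, leaving linear equations in x and y:
-3.2 x + 296.8 y = 24225.36
126.4 x + 163.0 y = 18955.06
Solving: x ≈ 44.092, y ≈ 82.097 km (keep extra digits for the depth step; rounded: 44.1, 82.1).
Then from the PKD sphere: z² = 197.39² − (x − 51.1)² − (y + 103.8)² with x = 44.092, y = 82.097, so z ≈ 66.000 ≈ 66.0 km.
Check against NEW (with the unrounded solution): distance 205.47 ≈ 205.47 km. ✓

x ≈ 44.1 km, y ≈ 82.1 km, depth ≈ 66.0 km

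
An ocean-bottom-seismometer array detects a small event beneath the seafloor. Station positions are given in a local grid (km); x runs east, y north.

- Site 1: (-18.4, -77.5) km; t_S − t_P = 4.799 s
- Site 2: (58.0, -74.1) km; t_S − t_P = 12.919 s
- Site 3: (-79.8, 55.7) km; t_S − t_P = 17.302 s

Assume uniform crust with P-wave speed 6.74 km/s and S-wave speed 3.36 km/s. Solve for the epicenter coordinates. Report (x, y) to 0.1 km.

Distance from S−P lag: d = Δt · v_P v_S / (v_P − v_S) = Δt · (6.74·3.36)/(6.74−3.36) ≈ 6.7001·Δt.
So d_Site 1 = 32.15, d_Site 2 = 86.56, d_Site 3 = 115.93 km.
Circle about each station: (x + 18.4)² + (y + 77.5)² = 32.15²; (x − 58.0)² + (y + 74.1)² = 86.56²; (x + 79.8)² + (y − 55.7)² = 115.93².
Subtracting the Site 1 equation from the Site 2 and Site 3 equations removes the quadratic terms:
152.8 x + 6.8 y = -3949.01
-122.8 x + 266.4 y = -9280.42
Solving the 2×2 system: x ≈ -23.8, y ≈ -45.8 km.

-23.8 km east, -45.8 km north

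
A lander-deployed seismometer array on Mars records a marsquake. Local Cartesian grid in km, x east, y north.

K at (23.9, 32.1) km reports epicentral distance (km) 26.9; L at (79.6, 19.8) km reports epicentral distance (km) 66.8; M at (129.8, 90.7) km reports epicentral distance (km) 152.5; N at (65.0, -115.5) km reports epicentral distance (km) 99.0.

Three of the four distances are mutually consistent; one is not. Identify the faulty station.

K

Solve using three stations at a time. Using L, M, N (subtract circle equations pairwise → linear system) gives (x, y) ≈ (28.6, -23.4).
Distances from that point to each station vs reported:
  K: calculated 55.7 vs reported 26.9 → residual 28.8 km
  L: calculated 66.8 vs reported 66.8 → residual 0.0 km
  M: calculated 152.5 vs reported 152.5 → residual 0.0 km
  N: calculated 99.0 vs reported 99.0 → residual 0.0 km
L, M, N are mutually consistent (residuals ≈ 0); K is off by 28.8 km.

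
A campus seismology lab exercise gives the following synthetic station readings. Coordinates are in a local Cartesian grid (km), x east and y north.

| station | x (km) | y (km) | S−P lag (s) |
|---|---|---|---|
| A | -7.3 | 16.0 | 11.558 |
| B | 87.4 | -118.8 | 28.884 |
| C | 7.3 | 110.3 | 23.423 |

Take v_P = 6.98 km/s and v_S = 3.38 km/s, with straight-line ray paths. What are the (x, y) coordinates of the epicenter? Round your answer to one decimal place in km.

Distance from S−P lag: d = Δt · v_P v_S / (v_P − v_S) = Δt · (6.98·3.38)/(6.98−3.38) ≈ 6.5534·Δt.
So d_A = 75.74, d_B = 189.29, d_C = 153.50 km.
Circle about each station: (x + 7.3)² + (y − 16.0)² = 75.74²; (x − 87.4)² + (y + 118.8)² = 189.29²; (x − 7.3)² + (y − 110.3)² = 153.50².
Subtracting pairs of circle equations eliminates x²+y² and gives linear equations (the radical axes):
189.4 x − 269.6 y = -8651.25
29.2 x + 188.6 y = -5915.61
Solving the 2×2 system: x ≈ -74.0, y ≈ -19.9 km.
Check against A (with the unrounded x, y): √((x + 7.3)²+(y − 16.0)²) = 75.76 ≈ 75.74 km. ✓

x ≈ -74.0 km, y ≈ -19.9 km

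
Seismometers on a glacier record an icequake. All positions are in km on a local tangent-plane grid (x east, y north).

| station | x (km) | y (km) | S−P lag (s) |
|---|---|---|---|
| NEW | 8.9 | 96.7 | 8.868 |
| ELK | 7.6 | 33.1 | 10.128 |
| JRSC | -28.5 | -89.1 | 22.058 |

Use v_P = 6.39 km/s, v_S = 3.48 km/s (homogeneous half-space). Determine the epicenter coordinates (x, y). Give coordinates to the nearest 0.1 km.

Distance from S−P lag: d = Δt · v_P v_S / (v_P − v_S) = Δt · (6.39·3.48)/(6.39−3.48) ≈ 7.6416·Δt.
So d_NEW = 67.77, d_ELK = 77.39, d_JRSC = 168.56 km.
Circle about each station: (x − 8.9)² + (y − 96.7)² = 67.77²; (x − 7.6)² + (y − 33.1)² = 77.39²; (x + 28.5)² + (y + 89.1)² = 168.56².
Subtracting the NEW equation from the ELK and JRSC equations removes the quadratic terms:
-2.6 x − 127.2 y = -9673.17
-74.8 x − 371.6 y = -24498.74
Solving the 2×2 system: x ≈ -56.0, y ≈ 77.2 km.

-56.0 km east, 77.2 km north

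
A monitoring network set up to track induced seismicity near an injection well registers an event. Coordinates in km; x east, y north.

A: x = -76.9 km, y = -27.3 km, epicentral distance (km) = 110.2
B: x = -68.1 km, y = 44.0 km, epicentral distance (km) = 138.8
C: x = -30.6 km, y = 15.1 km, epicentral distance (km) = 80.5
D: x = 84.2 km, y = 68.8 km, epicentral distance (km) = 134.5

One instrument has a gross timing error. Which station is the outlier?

Solve using three stations at a time. Using A, B, D (subtract circle equations pairwise → linear system) gives (x, y) ≈ (29.9, -54.2).
Distances from that point to each station vs reported:
  A: calculated 110.2 vs reported 110.2 → residual 0.0 km
  B: calculated 138.8 vs reported 138.8 → residual 0.0 km
  C: calculated 92.0 vs reported 80.5 → residual 11.5 km
  D: calculated 134.5 vs reported 134.5 → residual 0.0 km
A, B, D are mutually consistent (residuals ≈ 0); C is off by 11.5 km.

C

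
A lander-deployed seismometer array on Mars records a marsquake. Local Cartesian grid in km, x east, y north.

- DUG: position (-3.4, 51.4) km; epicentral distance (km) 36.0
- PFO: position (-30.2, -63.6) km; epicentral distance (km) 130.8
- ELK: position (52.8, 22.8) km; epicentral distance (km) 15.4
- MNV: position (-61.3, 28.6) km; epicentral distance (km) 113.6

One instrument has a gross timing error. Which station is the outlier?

Solve using three stations at a time. Using PFO, ELK, MNV (subtract circle equations pairwise → linear system) gives (x, y) ≈ (51.9, 38.2).
Distances from that point to each station vs reported:
  DUG: calculated 56.8 vs reported 36.0 → residual 20.8 km
  PFO: calculated 130.8 vs reported 130.8 → residual 0.0 km
  ELK: calculated 15.5 vs reported 15.4 → residual 0.1 km
  MNV: calculated 113.6 vs reported 113.6 → residual 0.0 km
PFO, ELK, MNV are mutually consistent (residuals ≈ 0); DUG is off by 20.8 km.

DUG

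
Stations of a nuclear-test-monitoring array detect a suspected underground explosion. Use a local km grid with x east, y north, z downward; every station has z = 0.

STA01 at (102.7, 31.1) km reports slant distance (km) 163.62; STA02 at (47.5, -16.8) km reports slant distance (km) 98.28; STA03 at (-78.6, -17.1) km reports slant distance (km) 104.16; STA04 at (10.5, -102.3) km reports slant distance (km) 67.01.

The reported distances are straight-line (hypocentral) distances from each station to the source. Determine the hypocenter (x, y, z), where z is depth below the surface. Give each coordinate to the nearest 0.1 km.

x ≈ -10.7 km, y ≈ -72.6 km, depth ≈ 56.2 km

Each station gives a sphere (x−x_i)² + (y−y_i)² + z² = d_i² (stations at z=0).
Subtracting the STA01 sphere from STA02 and STA03: z² cancels, leaving linear equations in x and y:
-110.4 x − 95.8 y = 8136.54
-362.6 x − 96.4 y = 10878.07
Solving: x ≈ -10.698, y ≈ -72.604 km (keep extra digits for the depth step; rounded: -10.7, -72.6).
Then from the STA01 sphere: z² = 163.62² − (x − 102.7)² − (y − 31.1)² with x = -10.698, y = -72.604, so z ≈ 56.195 ≈ 56.2 km.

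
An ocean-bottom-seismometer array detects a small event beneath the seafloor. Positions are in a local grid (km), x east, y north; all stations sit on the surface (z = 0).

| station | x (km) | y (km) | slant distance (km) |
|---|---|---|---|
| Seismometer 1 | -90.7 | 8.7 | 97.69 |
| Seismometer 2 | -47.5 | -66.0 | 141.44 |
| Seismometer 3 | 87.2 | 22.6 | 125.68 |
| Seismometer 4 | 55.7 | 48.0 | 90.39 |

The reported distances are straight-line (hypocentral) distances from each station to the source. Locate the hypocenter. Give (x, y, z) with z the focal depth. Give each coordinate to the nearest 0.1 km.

x ≈ -23.4 km, y ≈ 67.8 km, depth ≈ 39.0 km

Each station gives a sphere (x−x_i)² + (y−y_i)² + z² = d_i² (stations at z=0).
Subtracting the Seismometer 1 sphere from Seismometer 2 and Seismometer 3: z² cancels, leaving linear equations in x and y:
86.4 x − 149.4 y = -12151.87
355.8 x + 27.8 y = -6439.71
Solving: x ≈ -23.397, y ≈ 67.807 km (keep extra digits for the depth step; rounded: -23.4, 67.8).
Then from the Seismometer 1 sphere: z² = 97.69² − (x + 90.7)² − (y − 8.7)² with x = -23.397, y = 67.807, so z ≈ 38.987 ≈ 39.0 km.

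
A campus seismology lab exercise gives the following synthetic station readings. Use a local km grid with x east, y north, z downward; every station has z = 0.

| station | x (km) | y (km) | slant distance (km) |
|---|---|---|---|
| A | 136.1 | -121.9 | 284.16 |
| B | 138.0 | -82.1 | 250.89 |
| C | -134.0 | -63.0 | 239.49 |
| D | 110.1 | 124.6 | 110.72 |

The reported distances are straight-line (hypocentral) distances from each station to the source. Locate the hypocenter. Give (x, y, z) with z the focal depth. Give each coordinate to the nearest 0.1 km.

x ≈ 5.8 km, y ≈ 127.9 km, depth ≈ 37.0 km

Each station gives a sphere (x−x_i)² + (y−y_i)² + z² = d_i² (stations at z=0).
Subtracting the A sphere from B and C: z² cancels, leaving linear equations in x and y:
3.8 x + 79.6 y = 10202.70
-540.2 x + 117.8 y = 11933.63
Solving: x ≈ 5.799, y ≈ 127.898 km (keep extra digits for the depth step; rounded: 5.8, 127.9).
Then from the A sphere: z² = 284.16² − (x − 136.1)² − (y + 121.9)² with x = 5.799, y = 127.898, so z ≈ 37.007 ≈ 37.0 km.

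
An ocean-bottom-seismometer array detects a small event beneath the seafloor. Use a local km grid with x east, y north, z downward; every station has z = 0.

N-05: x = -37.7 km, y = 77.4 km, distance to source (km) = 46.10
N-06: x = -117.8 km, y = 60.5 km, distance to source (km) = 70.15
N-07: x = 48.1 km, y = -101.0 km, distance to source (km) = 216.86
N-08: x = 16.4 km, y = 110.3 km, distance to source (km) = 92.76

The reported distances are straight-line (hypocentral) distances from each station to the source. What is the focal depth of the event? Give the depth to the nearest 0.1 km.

Each station gives a sphere (x−x_i)² + (y−y_i)² + z² = d_i² (stations at z=0).
Subtracting the N-05 sphere from N-06 and N-07: z² cancels, leaving linear equations in x and y:
-160.2 x − 33.8 y = 7329.23
171.6 x − 356.8 y = -39800.49
Solving: x ≈ -62.903, y ≈ 81.296 km (keep extra digits for the depth step; rounded: -62.9, 81.3).
Then from the N-05 sphere: z² = 46.10² − (x + 37.7)² − (y − 77.4)² with x = -62.903, y = 81.296, so z ≈ 38.404 ≈ 38.4 km.

z ≈ 38.4 km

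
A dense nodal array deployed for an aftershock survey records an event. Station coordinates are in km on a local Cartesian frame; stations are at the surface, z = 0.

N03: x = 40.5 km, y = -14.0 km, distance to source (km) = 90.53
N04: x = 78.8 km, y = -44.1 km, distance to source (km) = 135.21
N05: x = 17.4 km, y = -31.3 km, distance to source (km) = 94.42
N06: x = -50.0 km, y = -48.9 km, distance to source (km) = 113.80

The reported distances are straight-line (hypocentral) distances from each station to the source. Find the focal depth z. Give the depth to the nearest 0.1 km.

Each station gives a sphere (x−x_i)² + (y−y_i)² + z² = d_i² (stations at z=0).
Subtracting the N03 sphere from N04 and N05: z² cancels, leaving linear equations in x and y:
76.6 x − 60.2 y = -3768.06
-46.2 x − 34.6 y = -1273.26
Solving: x ≈ -9.891, y ≈ 50.007 km (keep extra digits for the depth step; rounded: -9.9, 50.0).
Then from the N03 sphere: z² = 90.53² − (x − 40.5)² − (y + 14.0)² with x = -9.891, y = 50.007, so z ≈ 39.491 ≈ 39.5 km.
Check against N06 (with the unrounded solution): distance 113.80 ≈ 113.80 km. ✓

depth ≈ 39.5 km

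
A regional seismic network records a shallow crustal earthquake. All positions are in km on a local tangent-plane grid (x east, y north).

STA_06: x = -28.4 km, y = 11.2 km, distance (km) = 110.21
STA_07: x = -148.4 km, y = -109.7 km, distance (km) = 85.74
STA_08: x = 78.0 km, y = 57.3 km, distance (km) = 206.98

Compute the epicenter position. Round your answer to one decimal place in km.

x ≈ -64.3 km, y ≈ -93.0 km

Circle about each station: (x + 28.4)² + (y − 11.2)² = 110.21²; (x + 148.4)² + (y + 109.7)² = 85.74²; (x − 78.0)² + (y − 57.3)² = 206.98².
Subtracting pairs of circle equations eliminates x²+y² and gives linear equations (the radical axes):
-240.0 x − 241.8 y = 37919.55
212.8 x + 92.2 y = -22259.19
Solving the 2×2 system: x ≈ -64.3, y ≈ -93.0 km.
Check against STA_06 (with the unrounded x, y): √((x + 28.4)²+(y − 11.2)²) = 110.20 ≈ 110.21 km. ✓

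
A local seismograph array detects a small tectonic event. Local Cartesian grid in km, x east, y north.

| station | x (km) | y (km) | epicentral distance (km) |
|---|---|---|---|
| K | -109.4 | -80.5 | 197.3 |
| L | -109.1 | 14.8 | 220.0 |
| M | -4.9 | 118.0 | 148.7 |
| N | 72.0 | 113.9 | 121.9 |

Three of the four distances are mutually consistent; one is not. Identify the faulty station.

L

Solve using three stations at a time. Using K, M, N (subtract circle equations pairwise → linear system) gives (x, y) ≈ (74.1, -8.0).
Distances from that point to each station vs reported:
  K: calculated 197.3 vs reported 197.3 → residual 0.0 km
  L: calculated 184.6 vs reported 220.0 → residual 35.4 km
  M: calculated 148.7 vs reported 148.7 → residual 0.0 km
  N: calculated 121.9 vs reported 121.9 → residual 0.0 km
K, M, N are mutually consistent (residuals ≈ 0); L is off by 35.4 km.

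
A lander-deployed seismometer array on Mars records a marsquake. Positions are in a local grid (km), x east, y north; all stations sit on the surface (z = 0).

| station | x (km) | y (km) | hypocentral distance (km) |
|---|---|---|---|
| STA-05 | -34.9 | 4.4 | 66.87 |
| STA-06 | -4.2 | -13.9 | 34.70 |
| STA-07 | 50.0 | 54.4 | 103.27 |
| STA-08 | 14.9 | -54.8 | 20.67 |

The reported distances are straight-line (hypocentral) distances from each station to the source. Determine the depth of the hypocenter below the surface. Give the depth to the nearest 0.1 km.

z ≈ 14.8 km

Each station gives a sphere (x−x_i)² + (y−y_i)² + z² = d_i² (stations at z=0).
Subtracting the STA-05 sphere from STA-06 and STA-07: z² cancels, leaving linear equations in x and y:
61.4 x − 36.6 y = 2240.99
169.8 x + 100.0 y = -1971.11
Solving: x ≈ 12.299, y ≈ -40.596 km (keep extra digits for the depth step; rounded: 12.3, -40.6).
Then from the STA-05 sphere: z² = 66.87² − (x + 34.9)² − (y − 4.4)² with x = 12.299, y = -40.596, so z ≈ 14.806 ≈ 14.8 km.
Check against STA-08 (with the unrounded solution): distance 20.68 ≈ 20.67 km. ✓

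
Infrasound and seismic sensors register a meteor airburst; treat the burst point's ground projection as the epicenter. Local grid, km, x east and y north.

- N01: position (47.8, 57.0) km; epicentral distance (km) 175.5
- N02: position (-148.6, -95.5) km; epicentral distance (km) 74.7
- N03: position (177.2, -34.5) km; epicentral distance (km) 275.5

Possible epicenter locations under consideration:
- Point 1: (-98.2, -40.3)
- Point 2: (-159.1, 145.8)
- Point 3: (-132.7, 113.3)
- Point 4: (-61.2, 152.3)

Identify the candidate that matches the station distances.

Point 1

For each candidate, compare |candidate − station| to the reported distance:
Point 1: residuals N01 0.0, N02 0.0, N03 0.0 → max 0.0 km
Point 2: residuals N01 49.7, N02 166.8, N03 106.1 → max 166.8 km
Point 3: residuals N01 13.6, N02 134.7, N03 67.8 → max 134.7 km
Point 4: residuals N01 30.7, N02 188.1, N03 27.4 → max 188.1 km
Only Point 1 has all residuals ≈ 0.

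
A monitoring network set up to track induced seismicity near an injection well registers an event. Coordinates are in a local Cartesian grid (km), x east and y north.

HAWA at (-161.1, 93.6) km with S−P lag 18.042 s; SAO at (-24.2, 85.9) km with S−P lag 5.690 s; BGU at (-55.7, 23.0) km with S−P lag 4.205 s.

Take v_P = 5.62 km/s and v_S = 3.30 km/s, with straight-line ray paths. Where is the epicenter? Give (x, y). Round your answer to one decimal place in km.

-27.0 km east, 40.5 km north

Distance from S−P lag: d = Δt · v_P v_S / (v_P − v_S) = Δt · (5.62·3.30)/(5.62−3.30) ≈ 7.9940·Δt.
So d_HAWA = 144.23, d_SAO = 45.49, d_BGU = 33.61 km.
Circle about each station: (x + 161.1)² + (y − 93.6)² = 144.23²; (x + 24.2)² + (y − 85.9)² = 45.49²; (x + 55.7)² + (y − 23.0)² = 33.61².
Subtracting the HAWA equation from the SAO and BGU equations removes the quadratic terms:
273.8 x − 15.4 y = -8016.77
210.8 x − 141.2 y = -11410.02
Solving the 2×2 system: x ≈ -27.0, y ≈ 40.5 km.
Check against HAWA (with the unrounded x, y): √((x + 161.1)²+(y − 93.6)²) = 144.23 ≈ 144.23 km. ✓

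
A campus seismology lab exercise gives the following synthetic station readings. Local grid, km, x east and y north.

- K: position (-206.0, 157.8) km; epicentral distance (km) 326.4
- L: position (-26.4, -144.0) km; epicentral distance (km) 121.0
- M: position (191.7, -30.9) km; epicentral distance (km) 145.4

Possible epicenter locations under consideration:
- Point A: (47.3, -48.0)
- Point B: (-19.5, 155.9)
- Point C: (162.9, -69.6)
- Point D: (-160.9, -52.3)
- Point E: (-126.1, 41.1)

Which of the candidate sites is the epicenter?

For each candidate, compare |candidate − station| to the reported distance:
Point A: residuals K 0.0, L 0.0, M 0.0 → max 0.0 km
Point B: residuals K 139.9, L 179.0, M 136.6 → max 179.0 km
Point C: residuals K 107.0, L 82.4, M 97.2 → max 107.0 km
Point D: residuals K 111.5, L 41.8, M 207.8 → max 207.8 km
Point E: residuals K 185.0, L 89.2, M 180.5 → max 185.0 km
Only Point A has all residuals ≈ 0.

Point A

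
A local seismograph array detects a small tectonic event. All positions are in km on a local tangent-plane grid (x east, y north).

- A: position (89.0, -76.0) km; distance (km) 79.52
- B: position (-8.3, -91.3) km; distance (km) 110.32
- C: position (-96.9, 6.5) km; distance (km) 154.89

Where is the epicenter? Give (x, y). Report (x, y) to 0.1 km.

Circle about each station: (x − 89.0)² + (y + 76.0)² = 79.52²; (x + 8.3)² + (y + 91.3)² = 110.32²; (x + 96.9)² + (y − 6.5)² = 154.89².
Subtracting pairs of circle equations eliminates x²+y² and gives linear equations (the radical axes):
-194.6 x − 30.6 y = -11139.49
-371.8 x + 165.0 y = -21932.62
Solving the 2×2 system: x ≈ 57.7, y ≈ -2.9 km.

(57.7, -2.9)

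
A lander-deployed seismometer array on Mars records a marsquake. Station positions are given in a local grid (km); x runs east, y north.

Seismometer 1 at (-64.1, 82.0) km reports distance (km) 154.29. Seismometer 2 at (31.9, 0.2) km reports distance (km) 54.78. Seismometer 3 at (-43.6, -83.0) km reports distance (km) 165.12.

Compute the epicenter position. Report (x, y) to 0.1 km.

Circle about each station: (x + 64.1)² + (y − 82.0)² = 154.29²; (x − 31.9)² + (y − 0.2)² = 54.78²; (x + 43.6)² + (y + 83.0)² = 165.12².
Subtracting the Seismometer 1 equation from the Seismometer 2 and Seismometer 3 equations removes the quadratic terms:
192.0 x − 163.6 y = 10989.40
41.0 x − 330.0 y = -5502.06
Solving the 2×2 system: x ≈ 79.9, y ≈ 26.6 km.

(79.9, 26.6)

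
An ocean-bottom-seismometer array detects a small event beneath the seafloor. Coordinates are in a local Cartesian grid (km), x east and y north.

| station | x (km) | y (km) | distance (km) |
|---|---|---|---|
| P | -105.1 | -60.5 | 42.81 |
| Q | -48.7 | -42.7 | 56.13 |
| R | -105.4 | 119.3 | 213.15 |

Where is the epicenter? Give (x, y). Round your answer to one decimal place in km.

-75.9 km east, -91.8 km north

Circle about each station: (x + 105.1)² + (y + 60.5)² = 42.81²; (x + 48.7)² + (y + 42.7)² = 56.13²; (x + 105.4)² + (y − 119.3)² = 213.15².
Subtracting pairs of circle equations eliminates x²+y² and gives linear equations (the radical axes):
112.8 x + 35.6 y = -11829.16
-0.6 x + 359.6 y = -32964.84
Solving the 2×2 system: x ≈ -75.9, y ≈ -91.8 km.
Check against P (with the unrounded x, y): √((x + 105.1)²+(y + 60.5)²) = 42.81 ≈ 42.81 km. ✓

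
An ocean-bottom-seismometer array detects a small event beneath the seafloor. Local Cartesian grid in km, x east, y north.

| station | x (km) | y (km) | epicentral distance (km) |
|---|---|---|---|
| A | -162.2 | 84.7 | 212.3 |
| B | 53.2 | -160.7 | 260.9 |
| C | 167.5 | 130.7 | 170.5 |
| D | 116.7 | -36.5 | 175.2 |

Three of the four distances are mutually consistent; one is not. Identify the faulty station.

A

Solve using three stations at a time. Using B, C, D (subtract circle equations pairwise → linear system) gives (x, y) ≈ (0.8, 94.9).
Distances from that point to each station vs reported:
  A: calculated 163.3 vs reported 212.3 → residual 49.0 km
  B: calculated 260.9 vs reported 260.9 → residual 0.0 km
  C: calculated 170.5 vs reported 170.5 → residual 0.0 km
  D: calculated 175.2 vs reported 175.2 → residual 0.0 km
B, C, D are mutually consistent (residuals ≈ 0); A is off by 49.0 km.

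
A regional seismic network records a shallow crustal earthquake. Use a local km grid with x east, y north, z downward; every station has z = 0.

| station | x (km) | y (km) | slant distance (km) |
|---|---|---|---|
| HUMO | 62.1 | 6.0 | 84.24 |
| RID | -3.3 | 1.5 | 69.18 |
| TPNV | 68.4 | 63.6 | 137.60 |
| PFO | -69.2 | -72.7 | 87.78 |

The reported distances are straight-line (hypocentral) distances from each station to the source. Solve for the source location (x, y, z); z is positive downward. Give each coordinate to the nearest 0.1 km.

(16.3, -62.6, 17.1)

Each station gives a sphere (x−x_i)² + (y−y_i)² + z² = d_i² (stations at z=0).
Subtracting the HUMO sphere from RID and TPNV: z² cancels, leaving linear equations in x and y:
-130.8 x − 9.0 y = -1568.76
12.6 x + 115.2 y = -7006.27
Solving: x ≈ 16.301, y ≈ -62.601 km (keep extra digits for the depth step; rounded: 16.3, -62.6).
Then from the HUMO sphere: z² = 84.24² − (x − 62.1)² − (y − 6.0)² with x = 16.301, y = -62.601, so z ≈ 17.109 ≈ 17.1 km.
Check against PFO (with the unrounded solution): distance 87.78 ≈ 87.78 km. ✓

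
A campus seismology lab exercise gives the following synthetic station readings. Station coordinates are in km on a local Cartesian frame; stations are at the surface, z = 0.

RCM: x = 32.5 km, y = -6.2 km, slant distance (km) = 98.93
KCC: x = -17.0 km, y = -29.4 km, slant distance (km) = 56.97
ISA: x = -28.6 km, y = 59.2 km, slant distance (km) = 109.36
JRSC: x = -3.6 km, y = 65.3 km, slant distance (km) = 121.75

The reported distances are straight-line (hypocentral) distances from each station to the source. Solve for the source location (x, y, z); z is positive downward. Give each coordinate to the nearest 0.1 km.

x ≈ -49.0 km, y ≈ -37.7 km, depth ≈ 46.4 km

Each station gives a sphere (x−x_i)² + (y−y_i)² + z² = d_i² (stations at z=0).
Subtracting the RCM sphere from KCC and ISA: z² cancels, leaving linear equations in x and y:
-99.0 x − 46.4 y = 6600.23
-122.2 x + 130.8 y = 1055.45
Solving: x ≈ -48.997, y ≈ -37.706 km (keep extra digits for the depth step; rounded: -49.0, -37.7).
Then from the RCM sphere: z² = 98.93² − (x − 32.5)² − (y + 6.2)² with x = -48.997, y = -37.706, so z ≈ 46.398 ≈ 46.4 km.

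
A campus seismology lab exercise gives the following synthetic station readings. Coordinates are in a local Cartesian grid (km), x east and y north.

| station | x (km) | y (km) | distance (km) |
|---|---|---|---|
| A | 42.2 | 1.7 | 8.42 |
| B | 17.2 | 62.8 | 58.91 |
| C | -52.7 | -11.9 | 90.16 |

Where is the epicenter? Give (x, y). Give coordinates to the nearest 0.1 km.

Circle about each station: (x − 42.2)² + (y − 1.7)² = 8.42²; (x − 17.2)² + (y − 62.8)² = 58.91²; (x + 52.7)² + (y + 11.9)² = 90.16².
Subtracting pairs of circle equations eliminates x²+y² and gives linear equations (the radical axes):
-50.0 x + 122.2 y = -943.54
-189.8 x − 27.2 y = -6922.76
Solving the 2×2 system: x ≈ 35.5, y ≈ 6.8 km.

x ≈ 35.5 km, y ≈ 6.8 km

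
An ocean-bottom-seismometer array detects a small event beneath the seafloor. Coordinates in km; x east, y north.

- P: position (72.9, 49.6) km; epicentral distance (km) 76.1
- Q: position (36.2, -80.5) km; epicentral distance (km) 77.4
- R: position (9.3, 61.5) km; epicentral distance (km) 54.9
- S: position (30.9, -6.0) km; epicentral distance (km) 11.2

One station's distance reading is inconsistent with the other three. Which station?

Solve using three stations at a time. Using P, Q, S (subtract circle equations pairwise → linear system) gives (x, y) ≈ (19.8, -4.9).
Distances from that point to each station vs reported:
  P: calculated 76.1 vs reported 76.1 → residual 0.0 km
  Q: calculated 77.4 vs reported 77.4 → residual 0.0 km
  R: calculated 67.2 vs reported 54.9 → residual 12.3 km
  S: calculated 11.2 vs reported 11.2 → residual 0.0 km
P, Q, S are mutually consistent (residuals ≈ 0); R is off by 12.3 km.

R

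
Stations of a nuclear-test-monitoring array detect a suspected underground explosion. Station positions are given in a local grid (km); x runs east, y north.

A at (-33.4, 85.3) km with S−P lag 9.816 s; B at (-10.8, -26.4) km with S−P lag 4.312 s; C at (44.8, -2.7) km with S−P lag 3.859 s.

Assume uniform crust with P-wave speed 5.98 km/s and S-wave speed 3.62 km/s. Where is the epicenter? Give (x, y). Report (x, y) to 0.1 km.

(10.7, 6.8)

Distance from S−P lag: d = Δt · v_P v_S / (v_P − v_S) = Δt · (5.98·3.62)/(5.98−3.62) ≈ 9.1727·Δt.
So d_A = 90.04, d_B = 39.55, d_C = 35.40 km.
Circle about each station: (x + 33.4)² + (y − 85.3)² = 90.04²; (x + 10.8)² + (y + 26.4)² = 39.55²; (x − 44.8)² + (y + 2.7)² = 35.40².
Subtracting the A equation from the B and C equations removes the quadratic terms:
45.2 x − 223.4 y = -1035.05
156.4 x − 176.0 y = 476.72
Solving the 2×2 system: x ≈ 10.7, y ≈ 6.8 km.
Check against A (with the unrounded x, y): √((x + 33.4)²+(y − 85.3)²) = 90.04 ≈ 90.04 km. ✓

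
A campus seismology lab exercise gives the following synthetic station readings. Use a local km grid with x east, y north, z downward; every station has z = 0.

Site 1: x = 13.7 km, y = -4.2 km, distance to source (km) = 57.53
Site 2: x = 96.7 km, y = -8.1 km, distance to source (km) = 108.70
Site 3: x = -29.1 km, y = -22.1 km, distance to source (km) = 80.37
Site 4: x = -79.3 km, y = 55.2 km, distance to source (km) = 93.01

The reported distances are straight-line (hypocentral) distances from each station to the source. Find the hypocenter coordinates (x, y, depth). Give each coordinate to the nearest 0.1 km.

Each station gives a sphere (x−x_i)² + (y−y_i)² + z² = d_i² (stations at z=0).
Subtracting the Site 1 sphere from Site 2 and Site 3: z² cancels, leaving linear equations in x and y:
166.0 x − 7.8 y = 705.18
-85.6 x − 35.8 y = -2019.75
Solving: x ≈ 6.202, y ≈ 41.588 km (keep extra digits for the depth step; rounded: 6.2, 41.6).
Then from the Site 1 sphere: z² = 57.53² − (x − 13.7)² − (y + 4.2)² with x = 6.202, y = 41.588, so z ≈ 34.014 ≈ 34.0 km.

(6.2, 41.6, 34.0)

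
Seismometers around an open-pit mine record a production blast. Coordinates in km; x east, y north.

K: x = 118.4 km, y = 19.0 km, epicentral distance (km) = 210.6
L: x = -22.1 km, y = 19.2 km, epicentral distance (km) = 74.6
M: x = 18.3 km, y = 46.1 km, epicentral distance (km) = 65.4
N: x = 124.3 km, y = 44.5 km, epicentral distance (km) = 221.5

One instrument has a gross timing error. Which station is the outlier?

Solve using three stations at a time. Using K, L, N (subtract circle equations pairwise → linear system) gives (x, y) ≈ (-89.9, -11.7).
Distances from that point to each station vs reported:
  K: calculated 210.6 vs reported 210.6 → residual 0.0 km
  L: calculated 74.5 vs reported 74.6 → residual 0.1 km
  M: calculated 122.7 vs reported 65.4 → residual 57.3 km
  N: calculated 221.5 vs reported 221.5 → residual 0.0 km
K, L, N are mutually consistent (residuals ≈ 0); M is off by 57.3 km.

M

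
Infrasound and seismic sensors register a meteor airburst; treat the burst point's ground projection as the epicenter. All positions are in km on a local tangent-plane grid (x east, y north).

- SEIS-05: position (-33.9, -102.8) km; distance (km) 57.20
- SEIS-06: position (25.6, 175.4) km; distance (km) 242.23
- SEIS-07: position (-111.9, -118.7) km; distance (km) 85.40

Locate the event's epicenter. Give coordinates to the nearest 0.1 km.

Circle about each station: (x + 33.9)² + (y + 102.8)² = 57.20²; (x − 25.6)² + (y − 175.4)² = 242.23²; (x + 111.9)² + (y + 118.7)² = 85.40².
Subtracting pairs of circle equations eliminates x²+y² and gives linear equations (the radical axes):
119.0 x + 556.4 y = -35700.06
-156.0 x − 31.8 y = 10872.93
Solving the 2×2 system: x ≈ -59.2, y ≈ -51.5 km.
Check against SEIS-05 (with the unrounded x, y): √((x + 33.9)²+(y + 102.8)²) = 57.20 ≈ 57.20 km. ✓

x ≈ -59.2 km, y ≈ -51.5 km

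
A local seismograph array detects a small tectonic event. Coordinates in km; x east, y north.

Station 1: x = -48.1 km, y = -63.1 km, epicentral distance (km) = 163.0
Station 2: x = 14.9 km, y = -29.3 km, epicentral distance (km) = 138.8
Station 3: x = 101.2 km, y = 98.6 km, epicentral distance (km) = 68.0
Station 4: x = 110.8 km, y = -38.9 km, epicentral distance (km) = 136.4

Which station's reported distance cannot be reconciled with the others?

Solve using three stations at a time. Using Station 1, Station 3, Station 4 (subtract circle equations pairwise → linear system) gives (x, y) ≈ (37.1, 75.9).
Distances from that point to each station vs reported:
  Station 1: calculated 163.0 vs reported 163.0 → residual 0.0 km
  Station 2: calculated 107.5 vs reported 138.8 → residual 31.3 km
  Station 3: calculated 68.0 vs reported 68.0 → residual 0.0 km
  Station 4: calculated 136.4 vs reported 136.4 → residual 0.0 km
Station 1, Station 3, Station 4 are mutually consistent (residuals ≈ 0); Station 2 is off by 31.3 km.

Station 2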